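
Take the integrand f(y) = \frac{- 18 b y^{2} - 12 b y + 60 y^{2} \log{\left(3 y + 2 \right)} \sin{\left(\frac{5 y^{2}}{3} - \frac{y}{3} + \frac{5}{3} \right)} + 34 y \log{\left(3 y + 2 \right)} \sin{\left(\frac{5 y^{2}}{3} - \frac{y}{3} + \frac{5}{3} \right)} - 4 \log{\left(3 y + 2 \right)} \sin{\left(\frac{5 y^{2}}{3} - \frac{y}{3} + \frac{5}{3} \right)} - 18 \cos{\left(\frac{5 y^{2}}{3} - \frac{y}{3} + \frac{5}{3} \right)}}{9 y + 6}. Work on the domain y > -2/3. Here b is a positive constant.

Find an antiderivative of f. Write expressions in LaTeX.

An antiderivative is F(y) = - b y^{2} - 2 \log{\left(3 y + 2 \right)} \cos{\left(\frac{5 y^{2}}{3} - \frac{y}{3} + \frac{5}{3} \right)}.

An antiderivative F(y) passes only if d/dy[F] lands on f(y) exactly.
Check: d/dy[- b y^{2} - 2 \log{\left(3 y + 2 \right)} \cos{\left(\frac{5 y^{2}}{3} - \frac{y}{3} + \frac{5}{3} \right)}] = \frac{- 18 b y^{2} - 12 b y + 60 y^{2} \log{\left(3 y + 2 \right)} \sin{\left(\frac{5 y^{2}}{3} - \frac{y}{3} + \frac{5}{3} \right)} + 34 y \log{\left(3 y + 2 \right)} \sin{\left(\frac{5 y^{2}}{3} - \frac{y}{3} + \frac{5}{3} \right)} - 4 \log{\left(3 y + 2 \right)} \sin{\left(\frac{5 y^{2}}{3} - \frac{y}{3} + \frac{5}{3} \right)} - 18 \cos{\left(\frac{5 y^{2}}{3} - \frac{y}{3} + \frac{5}{3} \right)}}{9 y + 6} = f(y).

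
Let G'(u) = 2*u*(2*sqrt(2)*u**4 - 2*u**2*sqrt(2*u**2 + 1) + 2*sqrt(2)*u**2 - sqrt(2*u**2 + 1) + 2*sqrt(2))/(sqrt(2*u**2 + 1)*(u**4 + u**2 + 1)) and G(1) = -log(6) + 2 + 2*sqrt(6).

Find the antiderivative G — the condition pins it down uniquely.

G(u) = 2*sqrt(4*u**2 + 2) - log(2*u**4 + 2*u**2 + 2) + 2

A candidate passes only if d/du[G] lands on the given G'(u) exactly.
A general antiderivative is 2*sqrt(4*u**2 + 2) - log(2*u**4 + 2*u**2 + 2) + C.
The condition gives C = -log(6) + 2 + 2*sqrt(6) - (-log(6) + 2*sqrt(6)) = 2.
So G(u) = 2*sqrt(4*u**2 + 2) - log(2*u**4 + 2*u**2 + 2) + 2.
Check: d/du[2*sqrt(4*u**2 + 2) - log(2*u**4 + 2*u**2 + 2) + 2] = (4*sqrt(2)*u**5 - 4*u**3*sqrt(2*u**2 + 1) + 4*sqrt(2)*u**3 - 2*u*sqrt(2*u**2 + 1) + 4*sqrt(2)*u)/(u**4*sqrt(2*u**2 + 1) + u**2*sqrt(2*u**2 + 1) + sqrt(2*u**2 + 1)), which equals G'(u).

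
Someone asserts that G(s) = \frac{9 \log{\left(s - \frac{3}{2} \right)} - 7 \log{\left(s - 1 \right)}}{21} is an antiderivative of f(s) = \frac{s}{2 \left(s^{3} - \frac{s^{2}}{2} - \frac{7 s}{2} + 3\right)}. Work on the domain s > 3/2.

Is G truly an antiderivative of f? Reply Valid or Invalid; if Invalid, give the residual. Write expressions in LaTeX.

Invalid: d/ds[G] - f = \frac{2}{21 s + 42}, which is not 0.

d/ds[G] = \frac{4 s + 3}{42 s^{2} - 105 s + 63}
d/ds[G] - f(s) = \frac{2}{21 s + 42} != 0.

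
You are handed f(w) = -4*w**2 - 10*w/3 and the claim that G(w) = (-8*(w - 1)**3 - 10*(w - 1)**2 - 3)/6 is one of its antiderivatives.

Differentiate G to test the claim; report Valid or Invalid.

d/dw[G] = -4*w**2 + 14*w/3 - 2/3
d/dw[G] - f(w) = 8*w - 2/3 != 0.

Invalid: d/dw[G] - f = 8*w - 2/3, which is not 0.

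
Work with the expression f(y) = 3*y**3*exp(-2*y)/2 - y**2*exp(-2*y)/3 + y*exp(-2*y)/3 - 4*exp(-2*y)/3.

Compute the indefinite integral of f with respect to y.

f has the shape u'v + uv' for u = -3*y**3/4 - 23*y**2/24 - 9*y/8 + 5/48 and v = exp(-2*y) — it is the derivative of the product u*v.
Check: d/dy[-3*y**3*exp(-2*y)/4 - 23*y**2*exp(-2*y)/24 - 9*y*exp(-2*y)/8 + 5*exp(-2*y)/48] = (9*y**3 - 2*y**2 + 2*y - 8)*exp(-2*y)/6, which equals f(y).

F(y) = -3*y**3*exp(-2*y)/4 - 23*y**2*exp(-2*y)/24 - 9*y*exp(-2*y)/8 + 5*exp(-2*y)/48 + C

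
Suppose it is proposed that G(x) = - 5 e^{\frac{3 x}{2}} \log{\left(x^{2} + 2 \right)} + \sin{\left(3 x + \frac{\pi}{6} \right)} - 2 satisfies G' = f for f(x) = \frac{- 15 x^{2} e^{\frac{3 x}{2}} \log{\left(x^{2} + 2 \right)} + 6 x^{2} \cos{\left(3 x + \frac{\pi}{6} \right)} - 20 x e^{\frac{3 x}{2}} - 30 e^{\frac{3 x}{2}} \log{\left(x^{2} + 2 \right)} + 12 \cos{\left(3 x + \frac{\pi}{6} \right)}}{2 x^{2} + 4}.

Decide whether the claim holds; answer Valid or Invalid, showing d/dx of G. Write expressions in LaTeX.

d/dx[G] = \frac{- 15 x^{2} e^{\frac{3 x}{2}} \log{\left(x^{2} + 2 \right)} + 6 x^{2} \cos{\left(3 x + \frac{\pi}{6} \right)} - 20 x e^{\frac{3 x}{2}} - 30 e^{\frac{3 x}{2}} \log{\left(x^{2} + 2 \right)} + 12 \cos{\left(3 x + \frac{\pi}{6} \right)}}{2 x^{2} + 4}
This equals f(x) exactly, so the claim holds.

Valid. The derivative of G reproduces f.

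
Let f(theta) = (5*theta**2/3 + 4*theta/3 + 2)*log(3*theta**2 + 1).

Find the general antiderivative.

For F(theta) to be correct the identity F'(theta) - f(theta) = 0 must hold.
Check: d/dtheta[(45*theta**3*log(3*theta**2 + 1) - 30*theta**3 + 54*theta**2*log(3*theta**2 + 1) - 54*theta**2 + 162*theta*log(3*theta**2 + 1) - 294*theta + 18*log(theta**2 + 1/3) + 98*sqrt(3)*atan(sqrt(3)*theta))/81] = 5*theta**2*log(3*theta**2 + 1)/3 + 4*theta*log(3*theta**2 + 1)/3 + 2*log(3*theta**2 + 1), which equals f(theta).

F(theta) = (45*theta**3*log(3*theta**2 + 1) - 30*theta**3 + 54*theta**2*log(3*theta**2 + 1) - 54*theta**2 + 162*theta*log(3*theta**2 + 1) - 294*theta + 18*log(theta**2 + 1/3) + 98*sqrt(3)*atan(sqrt(3)*theta))/81 + C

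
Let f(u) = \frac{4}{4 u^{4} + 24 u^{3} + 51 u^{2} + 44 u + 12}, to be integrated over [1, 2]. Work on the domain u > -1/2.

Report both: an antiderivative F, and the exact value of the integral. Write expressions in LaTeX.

Antiderivative: F(u) = \frac{4 u \log{\left(u + \frac{1}{2} \right)} - 36 u \log{\left(u + \frac{3}{2} \right)} + 32 u \log{\left(u + 2 \right)} + 8 \log{\left(u + \frac{1}{2} \right)} - 72 \log{\left(u + \frac{3}{2} \right)} + 64 \log{\left(u + 2 \right)} - 12}{9 u + 18}; value = - 4 \log{\left(\frac{7}{2} \right)} - \frac{32 \log{\left(3 \right)}}{9} - \frac{4 \log{\left(\frac{3}{2} \right)}}{9} + \frac{1}{9} + \frac{40 \log{\left(\frac{5}{2} \right)}}{9} + \frac{32 \log{\left(4 \right)}}{9}

The denominator factors as \left(u + 2\right)^{2} \left(2 u + 1\right) \left(2 u + 3\right); partial fractions split f into directly integrable pieces: - \frac{8}{2 u + 3} + \frac{8}{9 \left(2 u + 1\right)} + \frac{32}{9 \left(u + 2\right)} + \frac{4}{3 \left(u + 2\right)^{2}}.
F(u) = \frac{4 u \log{\left(u + \frac{1}{2} \right)} - 36 u \log{\left(u + \frac{3}{2} \right)} + 32 u \log{\left(u + 2 \right)} + 8 \log{\left(u + \frac{1}{2} \right)} - 72 \log{\left(u + \frac{3}{2} \right)} + 64 \log{\left(u + 2 \right)} - 12}{9 u + 18} is an antiderivative of f.
Check: d/du[\frac{4 u \log{\left(u + \frac{1}{2} \right)} - 36 u \log{\left(u + \frac{3}{2} \right)} + 32 u \log{\left(u + 2 \right)} + 8 \log{\left(u + \frac{1}{2} \right)} - 72 \log{\left(u + \frac{3}{2} \right)} + 64 \log{\left(u + 2 \right)} - 12}{9 u + 18}] = \frac{4}{4 u^{4} + 24 u^{3} + 51 u^{2} + 44 u + 12} = f(u).
F(2) = - 4 \log{\left(\frac{7}{2} \right)} - \frac{1}{3} + \frac{4 \log{\left(\frac{5}{2} \right)}}{9} + \frac{32 \log{\left(4 \right)}}{9}; F(1) = - 4 \log{\left(\frac{5}{2} \right)} - \frac{4}{9} + \frac{4 \log{\left(\frac{3}{2} \right)}}{9} + \frac{32 \log{\left(3 \right)}}{9}.
Integral = F(2) - F(1) = - 4 \log{\left(\frac{7}{2} \right)} - \frac{32 \log{\left(3 \right)}}{9} - \frac{4 \log{\left(\frac{3}{2} \right)}}{9} + \frac{1}{9} + \frac{40 \log{\left(\frac{5}{2} \right)}}{9} + \frac{32 \log{\left(4 \right)}}{9}.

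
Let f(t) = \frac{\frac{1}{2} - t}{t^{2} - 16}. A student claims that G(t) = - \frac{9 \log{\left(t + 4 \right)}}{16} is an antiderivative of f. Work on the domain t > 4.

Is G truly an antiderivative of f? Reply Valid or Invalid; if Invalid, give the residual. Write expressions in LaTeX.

Invalid: d/dt[G] - f = \frac{7}{16 t - 64}, which is not 0.

d/dt[G] = - \frac{9}{16 t + 64}
d/dt[G] - f(t) = \frac{7}{16 t - 64} != 0.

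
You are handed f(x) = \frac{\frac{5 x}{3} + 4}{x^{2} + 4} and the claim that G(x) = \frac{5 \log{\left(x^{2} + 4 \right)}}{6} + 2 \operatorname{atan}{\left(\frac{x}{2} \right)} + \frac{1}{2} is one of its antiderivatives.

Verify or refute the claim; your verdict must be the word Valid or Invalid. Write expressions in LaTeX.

Valid: G'(x) = f(x).

d/dx[G] = \frac{5 x + 12}{3 x^{2} + 12}
This equals f(x) exactly, so the claim holds.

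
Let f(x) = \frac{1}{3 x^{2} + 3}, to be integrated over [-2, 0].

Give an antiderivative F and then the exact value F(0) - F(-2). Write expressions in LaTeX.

Recover f(x) by differentiating a candidate F(x); any mismatch rules it out.
F(x) = \frac{\operatorname{atan}{\left(x \right)}}{3} is an antiderivative of f.
Check: d/dx[\frac{\operatorname{atan}{\left(x \right)}}{3}] = \frac{1}{3 x^{2} + 3} = f(x).
F(0) = 0; F(-2) = - \frac{\operatorname{atan}{\left(2 \right)}}{3}.
Integral = F(0) - F(-2) = \frac{\operatorname{atan}{\left(2 \right)}}{3}.

Antiderivative: F(x) = \frac{\operatorname{atan}{\left(x \right)}}{3}; value = \frac{\operatorname{atan}{\left(2 \right)}}{3}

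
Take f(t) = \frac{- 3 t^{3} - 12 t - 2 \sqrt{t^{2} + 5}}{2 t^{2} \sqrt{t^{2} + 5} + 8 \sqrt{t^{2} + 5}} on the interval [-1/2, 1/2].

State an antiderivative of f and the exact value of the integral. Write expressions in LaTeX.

Since d/dt undoes antidifferentiation here, F'(t) = f(t) is required of F(t).
F(t) = \frac{- 3 \sqrt{t^{2} + 5} - \operatorname{atan}{\left(\frac{t}{2} \right)}}{2} is an antiderivative of f.
Check: d/dt[\frac{- 3 \sqrt{t^{2} + 5} - \operatorname{atan}{\left(\frac{t}{2} \right)}}{2}] = \frac{- 3 t^{3} - 12 t - 2 \sqrt{t^{2} + 5}}{2 t^{2} \sqrt{t^{2} + 5} + 8 \sqrt{t^{2} + 5}} = f(t).
F(1/2) = - \frac{3 \sqrt{21}}{4} - \frac{\operatorname{atan}{\left(\frac{1}{4} \right)}}{2}; F(-1/2) = - \frac{3 \sqrt{21}}{4} + \frac{\operatorname{atan}{\left(\frac{1}{4} \right)}}{2}.
Integral = F(1/2) - F(-1/2) = - \operatorname{atan}{\left(\frac{1}{4} \right)}.

Antiderivative: F(t) = \frac{- 3 \sqrt{t^{2} + 5} - \operatorname{atan}{\left(\frac{t}{2} \right)}}{2}; value = - \operatorname{atan}{\left(\frac{1}{4} \right)}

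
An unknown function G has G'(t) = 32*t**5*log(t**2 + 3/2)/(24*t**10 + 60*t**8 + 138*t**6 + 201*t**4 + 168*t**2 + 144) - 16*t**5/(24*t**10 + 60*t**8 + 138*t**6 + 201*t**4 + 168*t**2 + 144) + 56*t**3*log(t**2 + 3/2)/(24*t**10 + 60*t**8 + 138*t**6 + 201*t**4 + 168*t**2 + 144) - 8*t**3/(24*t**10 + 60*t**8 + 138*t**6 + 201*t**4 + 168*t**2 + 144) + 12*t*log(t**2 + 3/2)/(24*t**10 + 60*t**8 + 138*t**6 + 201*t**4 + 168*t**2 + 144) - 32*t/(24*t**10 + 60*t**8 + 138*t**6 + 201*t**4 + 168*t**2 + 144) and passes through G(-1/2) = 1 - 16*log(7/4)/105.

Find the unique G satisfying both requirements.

G(t) = (6*t**4 + 3*t**2 - 2*log(t**2 + 3/2) + 12)/(6*t**4 + 3*t**2 + 12)

Recognize the product-rule pattern: G'(t) = u'v + uv' with u = -1/(3*(t**4 + t**2/2 + 2)), v = log(t**2 + 3/2), so integration by parts undoes it.
A general antiderivative is -log(t**2 + 3/2)/(3*(t**4 + t**2/2 + 2)) + C.
The condition gives C = 1 - 16*log(7/4)/105 - (-16*log(7/4)/105) = 1.
So G(t) = (6*t**4 + 3*t**2 - 2*log(t**2 + 3/2) + 12)/(6*t**4 + 3*t**2 + 12).
Check: d/dt[(6*t**4 + 3*t**2 - 2*log(t**2 + 3/2) + 12)/(6*t**4 + 3*t**2 + 12)] = (32*t**5*log(t**2 + 3/2) - 16*t**5 + 56*t**3*log(t**2 + 3/2) - 8*t**3 + 12*t*log(t**2 + 3/2) - 32*t)/(24*t**10 + 60*t**8 + 138*t**6 + 201*t**4 + 168*t**2 + 144), which equals G'(t).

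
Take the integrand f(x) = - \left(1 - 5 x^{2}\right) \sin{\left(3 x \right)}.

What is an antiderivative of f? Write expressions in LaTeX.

An antiderivative is F(x) = - \frac{45 x^{2} \cos{\left(3 x \right)} - 30 x \sin{\left(3 x \right)} - 19 \cos{\left(3 x \right)}}{27}.

A candidate is checked by its d/dx: the result must match f(x).
Check: d/dx[- \frac{45 x^{2} \cos{\left(3 x \right)} - 30 x \sin{\left(3 x \right)} - 19 \cos{\left(3 x \right)}}{27}] = 5 x^{2} \sin{\left(3 x \right)} - \sin{\left(3 x \right)}, which equals f(x).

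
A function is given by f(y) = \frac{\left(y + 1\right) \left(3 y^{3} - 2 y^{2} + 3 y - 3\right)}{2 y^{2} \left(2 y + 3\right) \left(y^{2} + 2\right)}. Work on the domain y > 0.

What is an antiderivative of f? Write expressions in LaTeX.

An antiderivative is F(y) = \frac{\log{\left(y \right)}}{6} + \frac{59 \log{\left(y + \frac{3}{2} \right)}}{204} + \frac{5 \log{\left(y^{2} + 2 \right)}}{34} - \frac{13 \sqrt{2} \operatorname{atan}{\left(\frac{\sqrt{2} y}{2} \right)}}{136} + \frac{1}{4 y}.

The denominator factors as 2 y^{2} \left(2 y + 3\right) \left(y^{2} + 2\right); partial fractions split f into directly integrable pieces: \frac{20 y - 13}{68 \left(y^{2} + 2\right)} + \frac{59}{102 \left(2 y + 3\right)} + \frac{1}{6 y} - \frac{1}{4 y^{2}}.
Check: d/dy[\frac{\log{\left(y \right)}}{6} + \frac{59 \log{\left(y + \frac{3}{2} \right)}}{204} + \frac{5 \log{\left(y^{2} + 2 \right)}}{34} - \frac{13 \sqrt{2} \operatorname{atan}{\left(\frac{\sqrt{2} y}{2} \right)}}{136} + \frac{1}{4 y}] = \frac{3 y^{4} + y^{3} + y^{2} - 3}{4 y^{5} + 6 y^{4} + 8 y^{3} + 12 y^{2}}, which equals f(y).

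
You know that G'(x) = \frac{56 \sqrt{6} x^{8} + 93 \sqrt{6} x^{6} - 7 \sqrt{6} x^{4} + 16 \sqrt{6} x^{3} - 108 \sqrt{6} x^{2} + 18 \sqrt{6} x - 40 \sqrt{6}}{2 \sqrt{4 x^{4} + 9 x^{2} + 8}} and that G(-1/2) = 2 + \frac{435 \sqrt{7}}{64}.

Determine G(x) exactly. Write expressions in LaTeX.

G(x) = 6 x^{5} \sqrt{\frac{2 x^{4}}{3} + \frac{3 x^{2}}{2} + \frac{4}{3}} - \frac{9 x^{3} \sqrt{\frac{2 x^{4}}{3} + \frac{3 x^{2}}{2} + \frac{4}{3}}}{4} - 15 x \sqrt{\frac{2 x^{4}}{3} + \frac{3 x^{2}}{2} + \frac{4}{3}} + 6 \sqrt{\frac{2 x^{4}}{3} + \frac{3 x^{2}}{2} + \frac{4}{3}} + 2

G'(x) has the shape u'v + uv' for u = - 3 \sqrt{\frac{2 x^{4}}{3} + \frac{3 x^{2}}{2} + \frac{4}{3}} and v = - 2 x^{5} + \frac{3 x^{3}}{4} + 5 x - 2 — it is the derivative of the product u*v.
A general antiderivative is - 3 \sqrt{\frac{2 x^{4}}{3} + \frac{3 x^{2}}{2} + \frac{4}{3}} \left(- 2 x^{5} + \frac{3 x^{3}}{4} + 5 x - 2\right) + C.
The condition gives C = 2 + \frac{435 \sqrt{7}}{64} - (\frac{435 \sqrt{7}}{64}) = 2.
So G(x) = 6 x^{5} \sqrt{\frac{2 x^{4}}{3} + \frac{3 x^{2}}{2} + \frac{4}{3}} - \frac{9 x^{3} \sqrt{\frac{2 x^{4}}{3} + \frac{3 x^{2}}{2} + \frac{4}{3}}}{4} - 15 x \sqrt{\frac{2 x^{4}}{3} + \frac{3 x^{2}}{2} + \frac{4}{3}} + 6 \sqrt{\frac{2 x^{4}}{3} + \frac{3 x^{2}}{2} + \frac{4}{3}} + 2.
Check: d/dx[6 x^{5} \sqrt{\frac{2 x^{4}}{3} + \frac{3 x^{2}}{2} + \frac{4}{3}} - \frac{9 x^{3} \sqrt{\frac{2 x^{4}}{3} + \frac{3 x^{2}}{2} + \frac{4}{3}}}{4} - 15 x \sqrt{\frac{2 x^{4}}{3} + \frac{3 x^{2}}{2} + \frac{4}{3}} + 6 \sqrt{\frac{2 x^{4}}{3} + \frac{3 x^{2}}{2} + \frac{4}{3}} + 2] = \frac{56 \sqrt{6} x^{8} + 93 \sqrt{6} x^{6} - 7 \sqrt{6} x^{4} + 16 \sqrt{6} x^{3} - 108 \sqrt{6} x^{2} + 18 \sqrt{6} x - 40 \sqrt{6}}{2 \sqrt{4 x^{4} + 9 x^{2} + 8}} = G'(x).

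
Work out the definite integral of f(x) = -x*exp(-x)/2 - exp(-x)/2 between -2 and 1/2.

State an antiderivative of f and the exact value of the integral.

Recognize the product-rule pattern: f = u'v + uv' with u = x/2 + 1, v = exp(-x), so integration by parts undoes it.
F(x) = (x + 2)*exp(-x)/2 is an antiderivative of f.
Check: d/dx[(x + 2)*exp(-x)/2] = (-x - 1)*exp(-x)/2, which equals f(x).
F(1/2) = 5*exp(-1/2)/4; F(-2) = 0.
Integral = F(1/2) - F(-2) = 5*exp(-1/2)/4.

Antiderivative: F(x) = (x + 2)*exp(-x)/2; value = 5*exp(-1/2)/4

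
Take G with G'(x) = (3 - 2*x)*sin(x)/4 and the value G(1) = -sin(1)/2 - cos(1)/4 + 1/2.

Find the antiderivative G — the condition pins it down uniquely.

G(x) = (2*x*cos(x) - 2*sin(x) - 3*cos(x) + 2)/4

Differentiate the proposed G(x) back; it has to land on the given G'(x).
A general antiderivative is x*cos(x)/2 - sin(x)/2 - 3*cos(x)/4 + C.
The condition gives C = -sin(1)/2 - cos(1)/4 + 1/2 - (-sin(1)/2 - cos(1)/4) = 1/2.
So G(x) = (2*x*cos(x) - 2*sin(x) - 3*cos(x) + 2)/4.
Check: d/dx[(2*x*cos(x) - 2*sin(x) - 3*cos(x) + 2)/4] = -x*sin(x)/2 + 3*sin(x)/4, which equals G'(x).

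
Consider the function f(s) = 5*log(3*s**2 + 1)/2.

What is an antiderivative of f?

Since d/ds undoes antidifferentiation here, F'(s) = f(s) is required of F(s).
Check: d/ds[5*s*log(3*s**2 + 1)/2 - 5*s + 5*sqrt(3)*atan(sqrt(3)*s)/3] = 5*log(3*s**2 + 1)/2 = f(s).

An antiderivative is F(s) = 5*s*log(3*s**2 + 1)/2 - 5*s + 5*sqrt(3)*atan(sqrt(3)*s)/3.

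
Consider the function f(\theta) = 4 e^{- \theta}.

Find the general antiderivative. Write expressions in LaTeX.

Recover f(\theta) by differentiating a candidate F(\theta); any mismatch rules it out.
Check: d/d\theta[- 4 e^{- \theta}] = 4 e^{- \theta} = f(\theta).

F(\theta) = - 4 e^{- \theta} + C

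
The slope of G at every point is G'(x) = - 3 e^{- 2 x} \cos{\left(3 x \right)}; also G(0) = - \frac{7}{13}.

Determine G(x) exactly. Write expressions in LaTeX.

The proposed G(x) is checked by its d/dx: the result must match the given G'(x).
A general antiderivative is - \frac{9 e^{- 2 x} \sin{\left(3 x \right)}}{13} + \frac{6 e^{- 2 x} \cos{\left(3 x \right)}}{13} + C.
The condition gives C = - \frac{7}{13} - (\frac{6}{13}) = -1.
So G(x) = -1 - \frac{9 e^{- 2 x} \sin{\left(3 x \right)}}{13} + \frac{6 e^{- 2 x} \cos{\left(3 x \right)}}{13}.
Check: d/dx[-1 - \frac{9 e^{- 2 x} \sin{\left(3 x \right)}}{13} + \frac{6 e^{- 2 x} \cos{\left(3 x \right)}}{13}] = - 3 e^{- 2 x} \cos{\left(3 x \right)} = G'(x).

G(x) = -1 - \frac{9 e^{- 2 x} \sin{\left(3 x \right)}}{13} + \frac{6 e^{- 2 x} \cos{\left(3 x \right)}}{13}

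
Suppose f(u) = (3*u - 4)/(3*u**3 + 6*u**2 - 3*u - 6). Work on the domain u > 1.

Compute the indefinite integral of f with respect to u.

Factor the denominator (3*(u - 1)*(u + 1)*(u + 2)) and decompose: f = -10/(9*(u + 2)) + 7/(6*(u + 1)) - 1/(18*(u - 1)); each piece integrates to a log, atan, or power term.
Check: d/du[-log(u - 1)/18 + 7*log(u + 1)/6 - 10*log(u + 2)/9] = (3*u - 4)/(3*u**3 + 6*u**2 - 3*u - 6) = f(u).

F(u) = -log(u - 1)/18 + 7*log(u + 1)/6 - 10*log(u + 2)/9 + C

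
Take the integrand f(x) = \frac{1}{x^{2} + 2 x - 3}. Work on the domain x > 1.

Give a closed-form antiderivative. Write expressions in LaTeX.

An antiderivative is F(x) = - \frac{- \log{\left(x - 1 \right)} + \log{\left(x + 3 \right)}}{4}.

Factor the denominator (\left(x - 1\right) \left(x + 3\right)) and decompose: f = - \frac{1}{4 \left(x + 3\right)} + \frac{1}{4 \left(x - 1\right)}; each piece integrates to a log, atan, or power term.
Check: d/dx[- \frac{- \log{\left(x - 1 \right)} + \log{\left(x + 3 \right)}}{4}] = \frac{1}{x^{2} + 2 x - 3} = f(x).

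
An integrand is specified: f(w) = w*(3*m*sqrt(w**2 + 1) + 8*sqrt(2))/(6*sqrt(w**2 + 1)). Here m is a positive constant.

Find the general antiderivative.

F(w) = (3*m*w**2 + 16*sqrt(2)*sqrt(w**2 + 1))/12 + C

A candidate is checked by its d/dw: the result must match f(w).
Check: d/dw[(3*m*w**2 + 16*sqrt(2)*sqrt(w**2 + 1))/12] = (3*m*w*sqrt(w**2 + 1) + 8*sqrt(2)*w)/(6*sqrt(w**2 + 1)), which equals f(w).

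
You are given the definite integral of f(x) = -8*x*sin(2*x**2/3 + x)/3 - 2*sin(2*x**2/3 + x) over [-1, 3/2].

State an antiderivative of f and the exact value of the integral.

The substitution u = 2*x**2/3 + x works: f is exactly (dF/du)*(du/dx) for that inner function.
F(x) = 2*cos(2*x**2/3 + x) is an antiderivative of f.
Check: d/dx[2*cos(2*x**2/3 + x)] = -8*x*sin(2*x**2/3 + x)/3 - 2*sin(2*x**2/3 + x) = f(x).
F(3/2) = 2*cos(3); F(-1) = 2*cos(1/3).
Integral = F(3/2) - F(-1) = 2*cos(3) - 2*cos(1/3).

Antiderivative: F(x) = 2*cos(2*x**2/3 + x); value = 2*cos(3) - 2*cos(1/3)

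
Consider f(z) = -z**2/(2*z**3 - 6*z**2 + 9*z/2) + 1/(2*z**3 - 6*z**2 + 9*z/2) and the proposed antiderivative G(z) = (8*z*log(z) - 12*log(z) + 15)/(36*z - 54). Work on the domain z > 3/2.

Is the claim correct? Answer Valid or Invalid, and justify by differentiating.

d/dz[G] = (8*z**2 - 39*z + 18)/(36*z**3 - 108*z**2 + 81*z)
d/dz[G] - f(z) = 13/(18*z - 27) != 0.

Invalid: d/dz[G] - f = 13/(18*z - 27), which is not 0.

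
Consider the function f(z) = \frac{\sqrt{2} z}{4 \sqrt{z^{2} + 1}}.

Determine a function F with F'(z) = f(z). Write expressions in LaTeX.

The substitution u = \frac{z^{2}}{2} + \frac{1}{2} works: f is exactly (dF/du)*(du/dz) for that inner function.
Check: d/dz[\frac{\sqrt{2} \sqrt{z^{2} + 1}}{4}] = \frac{\sqrt{2} z}{4 \sqrt{z^{2} + 1}} = f(z).

An antiderivative is F(z) = \frac{\sqrt{2} \sqrt{z^{2} + 1}}{4}.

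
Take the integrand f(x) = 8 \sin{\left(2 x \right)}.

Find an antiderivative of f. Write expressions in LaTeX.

An antiderivative is F(x) = - 4 \cos{\left(2 x \right)}.

A candidate is checked by its d/dx: the result must match f(x).
Check: d/dx[- 4 \cos{\left(2 x \right)}] = 8 \sin{\left(2 x \right)} = f(x).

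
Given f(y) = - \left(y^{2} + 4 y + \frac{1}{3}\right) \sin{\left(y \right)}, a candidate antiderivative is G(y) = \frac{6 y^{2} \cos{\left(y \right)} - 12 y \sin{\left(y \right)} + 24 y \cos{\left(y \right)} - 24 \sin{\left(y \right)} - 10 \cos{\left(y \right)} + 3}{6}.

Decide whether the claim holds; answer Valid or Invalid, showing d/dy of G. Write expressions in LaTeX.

d/dy[G] = - y^{2} \sin{\left(y \right)} - 4 y \sin{\left(y \right)} - \frac{\sin{\left(y \right)}}{3}
This equals f(y) exactly, so the claim holds.

Valid - differentiating G returns exactly f.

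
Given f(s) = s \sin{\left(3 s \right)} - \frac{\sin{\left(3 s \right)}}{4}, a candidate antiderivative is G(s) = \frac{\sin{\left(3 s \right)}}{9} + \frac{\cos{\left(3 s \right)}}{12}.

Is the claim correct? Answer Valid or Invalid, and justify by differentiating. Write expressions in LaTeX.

Invalid: d/ds[G] - f = - s \sin{\left(3 s \right)} + \frac{\cos{\left(3 s \right)}}{3}, which is not 0.

d/ds[G] = - \frac{\sin{\left(3 s \right)}}{4} + \frac{\cos{\left(3 s \right)}}{3}
d/ds[G] - f(s) = - s \sin{\left(3 s \right)} + \frac{\cos{\left(3 s \right)}}{3} != 0.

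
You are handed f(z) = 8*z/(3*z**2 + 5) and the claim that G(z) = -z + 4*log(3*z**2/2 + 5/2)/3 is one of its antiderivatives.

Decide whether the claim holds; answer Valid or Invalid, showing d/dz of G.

d/dz[G] = (-3*z**2 + 8*z - 5)/(3*z**2 + 5)
d/dz[G] - f(z) = -1 != 0.

Invalid: d/dz[G] - f = -1, which is not 0.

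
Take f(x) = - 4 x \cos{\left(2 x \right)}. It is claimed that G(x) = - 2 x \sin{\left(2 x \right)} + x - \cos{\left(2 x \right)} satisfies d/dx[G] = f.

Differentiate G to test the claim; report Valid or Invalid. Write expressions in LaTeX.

d/dx[G] = - 4 x \cos{\left(2 x \right)} + 1
d/dx[G] - f(x) = 1 != 0.

Invalid: d/dx[G] - f = 1, which is not 0.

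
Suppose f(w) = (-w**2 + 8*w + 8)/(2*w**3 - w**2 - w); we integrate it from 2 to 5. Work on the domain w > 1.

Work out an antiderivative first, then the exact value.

Antiderivative: F(w) = (-16*log(w) + 10*log(w - 1) + 5*log(w + 1/2))/2; value = -8*log(5) - 5*log(5/2)/2 + 5*log(11/2)/2 + 8*log(2) + 5*log(4)

Factor the denominator (w*(w - 1)*(2*w + 1)) and decompose: f = 5/(2*w + 1) + 5/(w - 1) - 8/w; each piece integrates to a log, atan, or power term.
F(w) = (-16*log(w) + 10*log(w - 1) + 5*log(w + 1/2))/2 is an antiderivative of f.
Check: d/dw[(-16*log(w) + 10*log(w - 1) + 5*log(w + 1/2))/2] = (-w**2 + 8*w + 8)/(2*w**3 - w**2 - w) = f(w).
F(5) = -8*log(5) + 5*log(11/2)/2 + 5*log(4); F(2) = -8*log(2) + 5*log(5/2)/2.
Integral = F(5) - F(2) = -8*log(5) - 5*log(5/2)/2 + 5*log(11/2)/2 + 8*log(2) + 5*log(4).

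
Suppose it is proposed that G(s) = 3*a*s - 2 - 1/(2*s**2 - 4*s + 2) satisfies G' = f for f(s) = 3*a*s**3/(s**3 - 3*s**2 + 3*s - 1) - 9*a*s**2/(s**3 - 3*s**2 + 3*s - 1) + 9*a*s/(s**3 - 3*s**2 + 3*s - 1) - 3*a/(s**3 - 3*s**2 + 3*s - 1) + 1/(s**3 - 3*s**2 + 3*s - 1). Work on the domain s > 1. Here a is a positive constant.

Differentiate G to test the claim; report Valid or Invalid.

Valid: G'(s) = f(s).

d/ds[G] = (3*a*s**3 - 9*a*s**2 + 9*a*s - 3*a + 1)/(s**3 - 3*s**2 + 3*s - 1)
This equals f(s) exactly, so the claim holds.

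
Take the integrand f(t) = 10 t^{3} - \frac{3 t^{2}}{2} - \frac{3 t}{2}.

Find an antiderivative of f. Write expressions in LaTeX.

An antiderivative is F(t) = \frac{10 t^{4} - 2 t^{3} - 3 t^{2} - 2}{4}.

The integrand splits into summands that can be handled one at a time.
Check: d/dt[\frac{10 t^{4} - 2 t^{3} - 3 t^{2} - 2}{4}] = 10 t^{3} - \frac{3 t^{2}}{2} - \frac{3 t}{2} = f(t).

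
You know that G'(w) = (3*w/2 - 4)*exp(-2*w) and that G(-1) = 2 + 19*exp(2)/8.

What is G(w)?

G(w) = (-6*w + 16*exp(2*w) + 13)*exp(-2*w)/8

Recognize the product-rule pattern: G'(w) = u'v + uv' with u = 13/8 - 3*w/4, v = exp(-2*w), so integration by parts undoes it.
A general antiderivative is (13 - 6*w)*exp(-2*w)/8 + C.
The condition gives C = 2 + 19*exp(2)/8 - (19*exp(2)/8) = 2.
So G(w) = (-6*w + 16*exp(2*w) + 13)*exp(-2*w)/8.
Check: d/dw[(-6*w + 16*exp(2*w) + 13)*exp(-2*w)/8] = (3*w - 8)*exp(-2*w)/2, which equals G'(w).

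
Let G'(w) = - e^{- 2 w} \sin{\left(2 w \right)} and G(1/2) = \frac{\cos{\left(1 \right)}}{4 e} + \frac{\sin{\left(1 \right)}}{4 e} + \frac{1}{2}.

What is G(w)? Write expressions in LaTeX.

G(w) = \frac{\left(2 e^{2 w} + \sin{\left(2 w \right)} + \cos{\left(2 w \right)}\right) e^{- 2 w}}{4}

A first test for any G(w): its w-derivative must equal the given G'(w).
A general antiderivative is \frac{e^{- 2 w} \sin{\left(2 w \right)}}{4} + \frac{e^{- 2 w} \cos{\left(2 w \right)}}{4} + C.
The condition gives C = \frac{\cos{\left(1 \right)}}{4 e} + \frac{\sin{\left(1 \right)}}{4 e} + \frac{1}{2} - (\frac{\cos{\left(1 \right)}}{4 e} + \frac{\sin{\left(1 \right)}}{4 e}) = \frac{1}{2}.
So G(w) = \frac{\left(2 e^{2 w} + \sin{\left(2 w \right)} + \cos{\left(2 w \right)}\right) e^{- 2 w}}{4}.
Check: d/dw[\frac{\left(2 e^{2 w} + \sin{\left(2 w \right)} + \cos{\left(2 w \right)}\right) e^{- 2 w}}{4}] = - e^{- 2 w} \sin{\left(2 w \right)} = G'(w).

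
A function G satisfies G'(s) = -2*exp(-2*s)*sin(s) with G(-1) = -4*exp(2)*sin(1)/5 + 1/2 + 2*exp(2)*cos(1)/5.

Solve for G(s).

G(s) = (5*exp(2*s) + 8*sin(s) + 4*cos(s))*exp(-2*s)/10

Recover the given G'(s) by differentiating a candidate G(s); any mismatch rules it out.
A general antiderivative is 4*exp(-2*s)*sin(s)/5 + 2*exp(-2*s)*cos(s)/5 + C.
The condition gives C = -4*exp(2)*sin(1)/5 + 1/2 + 2*exp(2)*cos(1)/5 - (-4*exp(2)*sin(1)/5 + 2*exp(2)*cos(1)/5) = 1/2.
So G(s) = (5*exp(2*s) + 8*sin(s) + 4*cos(s))*exp(-2*s)/10.
Check: d/ds[(5*exp(2*s) + 8*sin(s) + 4*cos(s))*exp(-2*s)/10] = -2*exp(-2*s)*sin(s) = G'(s).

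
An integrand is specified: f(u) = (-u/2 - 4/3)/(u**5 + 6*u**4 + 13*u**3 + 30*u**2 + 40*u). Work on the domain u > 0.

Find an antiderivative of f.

Factor the denominator (6*u*(u + 2)*(u + 4)*(u**2 + 5)) and decompose: f = (38*u + 65)/(1890*(u**2 + 5)) + 1/(252*(u + 4)) + 1/(108*(u + 2)) - 1/(30*u); each piece integrates to a log, atan, or power term.
Check: d/du[-log(u)/30 + log(u + 2)/108 + log(u + 4)/252 + 19*log(u**2 + 5)/1890 + 13*sqrt(5)*atan(sqrt(5)*u/5)/1890] = (-3*u - 8)/(6*u**5 + 36*u**4 + 78*u**3 + 180*u**2 + 240*u), which equals f(u).

An antiderivative is F(u) = -log(u)/30 + log(u + 2)/108 + log(u + 4)/252 + 19*log(u**2 + 5)/1890 + 13*sqrt(5)*atan(sqrt(5)*u/5)/1890.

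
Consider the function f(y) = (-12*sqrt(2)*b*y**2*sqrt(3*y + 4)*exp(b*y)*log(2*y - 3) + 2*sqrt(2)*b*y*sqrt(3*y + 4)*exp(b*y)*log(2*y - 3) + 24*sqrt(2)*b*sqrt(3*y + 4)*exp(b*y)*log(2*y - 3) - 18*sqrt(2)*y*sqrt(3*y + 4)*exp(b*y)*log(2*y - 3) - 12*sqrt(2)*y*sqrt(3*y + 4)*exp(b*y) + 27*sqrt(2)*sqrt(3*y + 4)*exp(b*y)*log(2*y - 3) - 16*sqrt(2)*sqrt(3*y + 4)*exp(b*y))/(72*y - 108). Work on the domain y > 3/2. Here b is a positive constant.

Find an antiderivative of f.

A candidate is checked by its d/dy: the result must match f(y).
Check: d/dy[-2*(3*y/2 + 2)**(3/2)*exp(b*y)*log(2*y - 3)/9] = (-12*b*y**2*sqrt(3*y + 4)*exp(b*y)*log(2*y - 3) + 2*b*y*sqrt(3*y + 4)*exp(b*y)*log(2*y - 3) + 24*b*sqrt(3*y + 4)*exp(b*y)*log(2*y - 3) - 18*y*sqrt(3*y + 4)*exp(b*y)*log(2*y - 3) - 12*y*sqrt(3*y + 4)*exp(b*y) + 27*sqrt(3*y + 4)*exp(b*y)*log(2*y - 3) - 16*sqrt(3*y + 4)*exp(b*y))/(36*sqrt(2)*y - 54*sqrt(2)), which equals f(y).

An antiderivative is F(y) = -2*(3*y/2 + 2)**(3/2)*exp(b*y)*log(2*y - 3)/9.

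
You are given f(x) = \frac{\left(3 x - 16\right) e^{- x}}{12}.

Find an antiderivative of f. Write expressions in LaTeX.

An antiderivative is F(x) = \frac{\left(13 - 3 x\right) e^{- x}}{12}.

f has the shape u'v + uv' for u = \frac{13}{12} - \frac{x}{4} and v = e^{- x} — it is the derivative of the product u*v.
Check: d/dx[\frac{\left(13 - 3 x\right) e^{- x}}{12}] = \frac{\left(3 x - 16\right) e^{- x}}{12} = f(x).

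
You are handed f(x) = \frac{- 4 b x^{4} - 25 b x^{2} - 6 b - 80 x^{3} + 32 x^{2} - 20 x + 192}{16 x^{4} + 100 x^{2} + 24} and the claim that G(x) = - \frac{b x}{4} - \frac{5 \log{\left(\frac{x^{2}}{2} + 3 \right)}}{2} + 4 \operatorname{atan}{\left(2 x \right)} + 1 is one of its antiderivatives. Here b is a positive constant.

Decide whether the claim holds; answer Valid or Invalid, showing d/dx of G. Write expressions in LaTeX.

Valid. The derivative of G reproduces f.

d/dx[G] = \frac{- 4 b x^{4} - 25 b x^{2} - 6 b - 80 x^{3} + 32 x^{2} - 20 x + 192}{16 x^{4} + 100 x^{2} + 24}
This equals f(x) exactly, so the claim holds.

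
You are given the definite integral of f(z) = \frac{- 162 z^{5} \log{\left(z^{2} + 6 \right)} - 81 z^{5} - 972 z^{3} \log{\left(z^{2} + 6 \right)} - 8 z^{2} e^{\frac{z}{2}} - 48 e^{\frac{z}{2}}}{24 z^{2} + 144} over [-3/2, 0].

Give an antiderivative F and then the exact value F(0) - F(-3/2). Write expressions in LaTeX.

Antiderivative: F(z) = \frac{- 81 z^{4} \log{\left(z^{2} + 6 \right)} - 32 e^{\frac{z}{2}}}{48}; value = - \frac{2}{3} + \frac{2}{3 e^{\frac{3}{4}}} + \frac{2187 \log{\left(\frac{33}{4} \right)}}{256}

A candidate is checked by its d/dz: the result must match f(z).
F(z) = \frac{- 81 z^{4} \log{\left(z^{2} + 6 \right)} - 32 e^{\frac{z}{2}}}{48} is an antiderivative of f.
Check: d/dz[\frac{- 81 z^{4} \log{\left(z^{2} + 6 \right)} - 32 e^{\frac{z}{2}}}{48}] = \frac{- 162 z^{5} \log{\left(z^{2} + 6 \right)} - 81 z^{5} - 972 z^{3} \log{\left(z^{2} + 6 \right)} - 8 z^{2} e^{\frac{z}{2}} - 48 e^{\frac{z}{2}}}{24 z^{2} + 144} = f(z).
F(0) = - \frac{2}{3}; F(-3/2) = - \frac{2187 \log{\left(\frac{33}{4} \right)}}{256} - \frac{2}{3 e^{\frac{3}{4}}}.
Integral = F(0) - F(-3/2) = - \frac{2}{3} + \frac{2}{3 e^{\frac{3}{4}}} + \frac{2187 \log{\left(\frac{33}{4} \right)}}{256}.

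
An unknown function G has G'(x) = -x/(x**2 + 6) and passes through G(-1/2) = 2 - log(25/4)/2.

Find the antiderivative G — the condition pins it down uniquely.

G'(x) matches the chain-rule pattern g'(h)*h' with inner function h(x) = x**2 + 6; substituting u = h(x) collapses the integral.
A general antiderivative is -log(x**2 + 6)/2 + C.
The condition gives C = 2 - log(25/4)/2 - (-log(25/4)/2) = 2.
So G(x) = 2 - log(x**2 + 6)/2.
Check: d/dx[2 - log(x**2 + 6)/2] = -x/(x**2 + 6) = G'(x).

G(x) = 2 - log(x**2 + 6)/2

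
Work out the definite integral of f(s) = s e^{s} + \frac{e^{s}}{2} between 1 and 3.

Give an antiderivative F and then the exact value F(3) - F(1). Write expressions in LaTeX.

Antiderivative: F(s) = \frac{\left(2 s - 1\right) e^{s}}{2}; value = - \frac{e}{2} + \frac{5 e^{3}}{2}

f has the shape u'v + uv' for u = s - \frac{1}{2} and v = e^{s} — it is the derivative of the product u*v.
F(s) = \frac{\left(2 s - 1\right) e^{s}}{2} is an antiderivative of f.
Check: d/ds[\frac{\left(2 s - 1\right) e^{s}}{2}] = s e^{s} + \frac{e^{s}}{2} = f(s).
F(3) = \frac{5 e^{3}}{2}; F(1) = \frac{e}{2}.
Integral = F(3) - F(1) = - \frac{e}{2} + \frac{5 e^{3}}{2}.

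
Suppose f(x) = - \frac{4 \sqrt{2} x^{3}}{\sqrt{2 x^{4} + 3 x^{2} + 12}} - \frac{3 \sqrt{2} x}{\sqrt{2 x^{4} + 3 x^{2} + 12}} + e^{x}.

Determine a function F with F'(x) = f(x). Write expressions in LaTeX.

An antiderivative is F(x) = - 2 \sqrt{x^{4} + \frac{3 x^{2}}{2} + 6} + e^{x}.

Integrate term by term and add the pieces.
Check: d/dx[- 2 \sqrt{x^{4} + \frac{3 x^{2}}{2} + 6} + e^{x}] = \frac{- 4 \sqrt{2} x^{3} - 3 \sqrt{2} x + \sqrt{2 x^{4} + 3 x^{2} + 12} e^{x}}{\sqrt{2 x^{4} + 3 x^{2} + 12}}, which equals f(x).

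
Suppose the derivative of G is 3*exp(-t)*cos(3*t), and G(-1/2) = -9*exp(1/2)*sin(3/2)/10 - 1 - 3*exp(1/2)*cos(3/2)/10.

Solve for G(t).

G(t) = (-10*exp(t) + 9*sin(3*t) - 3*cos(3*t))*exp(-t)/10

A candidate passes only if d/dt[G] lands on the given G'(t) exactly.
A general antiderivative is 9*exp(-t)*sin(3*t)/10 - 3*exp(-t)*cos(3*t)/10 + C.
The condition gives C = -9*exp(1/2)*sin(3/2)/10 - 1 - 3*exp(1/2)*cos(3/2)/10 - (-9*exp(1/2)*sin(3/2)/10 - 3*exp(1/2)*cos(3/2)/10) = -1.
So G(t) = (-10*exp(t) + 9*sin(3*t) - 3*cos(3*t))*exp(-t)/10.
Check: d/dt[(-10*exp(t) + 9*sin(3*t) - 3*cos(3*t))*exp(-t)/10] = 3*exp(-t)*cos(3*t) = G'(t).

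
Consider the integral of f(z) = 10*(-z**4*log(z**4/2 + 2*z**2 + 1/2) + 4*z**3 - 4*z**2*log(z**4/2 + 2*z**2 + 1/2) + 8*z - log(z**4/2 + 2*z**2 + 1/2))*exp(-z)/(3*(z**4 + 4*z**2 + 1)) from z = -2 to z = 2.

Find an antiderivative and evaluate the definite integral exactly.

Recognize the product-rule pattern: f = u'v + uv' with u = 10*exp(-z)/3, v = log(z**4/2 + 2*z**2 + 1/2), so integration by parts undoes it.
F(z) = 10*exp(-z)*log(z**4/2 + 2*z**2 + 1/2)/3 is an antiderivative of f.
Check: d/dz[10*exp(-z)*log(z**4/2 + 2*z**2 + 1/2)/3] = (-10*z**4*log(z**4/2 + 2*z**2 + 1/2) + 40*z**3 - 40*z**2*log(z**4/2 + 2*z**2 + 1/2) + 80*z - 10*log(z**4/2 + 2*z**2 + 1/2))/(3*z**4*exp(z) + 12*z**2*exp(z) + 3*exp(z)), which equals f(z).
F(2) = 10*exp(-2)*log(33/2)/3; F(-2) = 10*exp(2)*log(33/2)/3.
Integral = F(2) - F(-2) = -10*exp(2)*log(33/2)/3 + 10*exp(-2)*log(33/2)/3.

Antiderivative: F(z) = 10*exp(-z)*log(z**4/2 + 2*z**2 + 1/2)/3; value = -10*exp(2)*log(33/2)/3 + 10*exp(-2)*log(33/2)/3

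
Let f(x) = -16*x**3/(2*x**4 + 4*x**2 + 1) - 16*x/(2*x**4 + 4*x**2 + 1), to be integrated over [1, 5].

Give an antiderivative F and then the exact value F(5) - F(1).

Antiderivative: F(x) = -2*log(2*x**4 + 4*x**2 + 1); value = -2*log(1351) + 2*log(7)

f matches the chain-rule pattern g'(h)*h' with inner function h(x) = 2*x**4 + 4*x**2 + 1; substituting u = h(x) collapses the integral.
F(x) = -2*log(2*x**4 + 4*x**2 + 1) is an antiderivative of f.
Check: d/dx[-2*log(2*x**4 + 4*x**2 + 1)] = (-16*x**3 - 16*x)/(2*x**4 + 4*x**2 + 1), which equals f(x).
F(5) = -2*log(1351); F(1) = -2*log(7).
Integral = F(5) - F(1) = -2*log(1351) + 2*log(7).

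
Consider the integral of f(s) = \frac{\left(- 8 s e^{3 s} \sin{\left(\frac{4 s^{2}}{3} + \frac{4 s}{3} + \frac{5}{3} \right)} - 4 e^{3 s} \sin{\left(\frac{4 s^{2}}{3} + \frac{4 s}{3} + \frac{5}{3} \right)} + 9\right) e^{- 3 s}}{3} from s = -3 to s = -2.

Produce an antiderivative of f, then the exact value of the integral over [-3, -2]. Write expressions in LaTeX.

Antiderivative: F(s) = \cos{\left(\frac{4 s^{2}}{3} + \frac{4 s}{3} + \frac{5}{3} \right)} - e^{- 3 s}; value = - e^{6} + \cos{\left(\frac{13}{3} \right)} - \cos{\left(\frac{29}{3} \right)} + e^{9}

Recover f(s) by differentiating a candidate F(s); any mismatch rules it out.
F(s) = \cos{\left(\frac{4 s^{2}}{3} + \frac{4 s}{3} + \frac{5}{3} \right)} - e^{- 3 s} is an antiderivative of f.
Check: d/ds[\cos{\left(\frac{4 s^{2}}{3} + \frac{4 s}{3} + \frac{5}{3} \right)} - e^{- 3 s}] = \frac{\left(- 8 s e^{3 s} \sin{\left(\frac{4 s^{2}}{3} + \frac{4 s}{3} + \frac{5}{3} \right)} - 4 e^{3 s} \sin{\left(\frac{4 s^{2}}{3} + \frac{4 s}{3} + \frac{5}{3} \right)} + 9\right) e^{- 3 s}}{3} = f(s).
F(-2) = - e^{6} + \cos{\left(\frac{13}{3} \right)}; F(-3) = - e^{9} + \cos{\left(\frac{29}{3} \right)}.
Integral = F(-2) - F(-3) = - e^{6} + \cos{\left(\frac{13}{3} \right)} - \cos{\left(\frac{29}{3} \right)} + e^{9}.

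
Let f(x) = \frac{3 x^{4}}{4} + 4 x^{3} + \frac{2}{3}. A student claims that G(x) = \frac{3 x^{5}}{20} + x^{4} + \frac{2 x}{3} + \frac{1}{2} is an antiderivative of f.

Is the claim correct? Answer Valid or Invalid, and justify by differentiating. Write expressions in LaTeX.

d/dx[G] = \frac{3 x^{4}}{4} + 4 x^{3} + \frac{2}{3}
This equals f(x) exactly, so the claim holds.

Valid. The derivative of G reproduces f.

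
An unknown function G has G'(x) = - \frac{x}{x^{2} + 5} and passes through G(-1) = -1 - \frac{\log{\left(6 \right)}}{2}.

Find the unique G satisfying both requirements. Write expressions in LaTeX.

G'(x) matches the chain-rule pattern g'(h)*h' with inner function h(x) = x^{2} + 5; substituting u = h(x) collapses the integral.
A general antiderivative is - \frac{\log{\left(x^{2} + 5 \right)}}{2} + C.
The condition gives C = -1 - \frac{\log{\left(6 \right)}}{2} - (- \frac{\log{\left(6 \right)}}{2}) = -1.
So G(x) = - \frac{\log{\left(x^{2} + 5 \right)}}{2} - 1.
Check: d/dx[- \frac{\log{\left(x^{2} + 5 \right)}}{2} - 1] = - \frac{x}{x^{2} + 5} = G'(x).

G(x) = - \frac{\log{\left(x^{2} + 5 \right)}}{2} - 1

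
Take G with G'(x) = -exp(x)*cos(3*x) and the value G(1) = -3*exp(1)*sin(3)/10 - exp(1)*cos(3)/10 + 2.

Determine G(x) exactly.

A first test for any G(x): its x-derivative must equal the given G'(x).
A general antiderivative is -3*exp(x)*sin(3*x)/10 - exp(x)*cos(3*x)/10 + C.
The condition gives C = -3*exp(1)*sin(3)/10 - exp(1)*cos(3)/10 + 2 - (-3*exp(1)*sin(3)/10 - exp(1)*cos(3)/10) = 2.
So G(x) = -(3*exp(x)*sin(3*x) + exp(x)*cos(3*x) - 20)/10.
Check: d/dx[-(3*exp(x)*sin(3*x) + exp(x)*cos(3*x) - 20)/10] = -exp(x)*cos(3*x) = G'(x).

G(x) = -(3*exp(x)*sin(3*x) + exp(x)*cos(3*x) - 20)/10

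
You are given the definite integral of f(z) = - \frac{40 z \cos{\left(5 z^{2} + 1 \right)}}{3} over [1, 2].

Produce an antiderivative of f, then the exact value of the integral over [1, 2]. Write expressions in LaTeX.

Antiderivative: F(z) = - \frac{4 \sin{\left(5 z^{2} + 1 \right)}}{3}; value = - \frac{4 \sin{\left(21 \right)}}{3} + \frac{4 \sin{\left(6 \right)}}{3}

f matches the chain-rule pattern g'(h)*h' with inner function h(z) = 5 z^{2} + 1; substituting u = h(z) collapses the integral.
F(z) = - \frac{4 \sin{\left(5 z^{2} + 1 \right)}}{3} is an antiderivative of f.
Check: d/dz[- \frac{4 \sin{\left(5 z^{2} + 1 \right)}}{3}] = - \frac{40 z \cos{\left(5 z^{2} + 1 \right)}}{3} = f(z).
F(2) = - \frac{4 \sin{\left(21 \right)}}{3}; F(1) = - \frac{4 \sin{\left(6 \right)}}{3}.
Integral = F(2) - F(1) = - \frac{4 \sin{\left(21 \right)}}{3} + \frac{4 \sin{\left(6 \right)}}{3}.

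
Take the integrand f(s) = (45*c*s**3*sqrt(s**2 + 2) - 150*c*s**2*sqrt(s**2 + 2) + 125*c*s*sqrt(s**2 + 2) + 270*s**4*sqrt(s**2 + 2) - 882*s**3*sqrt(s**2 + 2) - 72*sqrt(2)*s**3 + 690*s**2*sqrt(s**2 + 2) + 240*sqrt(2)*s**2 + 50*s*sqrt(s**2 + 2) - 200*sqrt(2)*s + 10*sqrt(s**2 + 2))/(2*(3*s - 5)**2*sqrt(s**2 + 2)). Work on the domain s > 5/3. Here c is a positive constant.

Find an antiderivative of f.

An antiderivative is F(s) = (45*c*s**3 - 75*c*s**2 + 180*s**4 - 282*s**3 - 30*s**2 - 144*sqrt(2)*s*sqrt(s**2 + 2) - 36*s + 240*sqrt(2)*sqrt(s**2 + 2) + 40)/(12*(3*s - 5)).

For F(s) to be correct the identity F'(s) - f(s) = 0 must hold.
Check: d/ds[(45*c*s**3 - 75*c*s**2 + 180*s**4 - 282*s**3 - 30*s**2 - 144*sqrt(2)*s*sqrt(s**2 + 2) - 36*s + 240*sqrt(2)*sqrt(s**2 + 2) + 40)/(12*(3*s - 5))] = (45*c*s**3*sqrt(s**2 + 2) - 150*c*s**2*sqrt(s**2 + 2) + 125*c*s*sqrt(s**2 + 2) + 270*s**4*sqrt(s**2 + 2) - 882*s**3*sqrt(s**2 + 2) - 72*sqrt(2)*s**3 + 690*s**2*sqrt(s**2 + 2) + 240*sqrt(2)*s**2 + 50*s*sqrt(s**2 + 2) - 200*sqrt(2)*s + 10*sqrt(s**2 + 2))/(18*s**2*sqrt(s**2 + 2) - 60*s*sqrt(s**2 + 2) + 50*sqrt(s**2 + 2)), which equals f(s).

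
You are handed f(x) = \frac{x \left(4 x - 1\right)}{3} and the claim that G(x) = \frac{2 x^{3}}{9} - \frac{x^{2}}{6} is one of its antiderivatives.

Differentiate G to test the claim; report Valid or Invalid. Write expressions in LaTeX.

d/dx[G] = \frac{2 x^{2}}{3} - \frac{x}{3}
d/dx[G] - f(x) = - \frac{2 x^{2}}{3} != 0.

Invalid: d/dx[G] - f = - \frac{2 x^{2}}{3}, which is not 0.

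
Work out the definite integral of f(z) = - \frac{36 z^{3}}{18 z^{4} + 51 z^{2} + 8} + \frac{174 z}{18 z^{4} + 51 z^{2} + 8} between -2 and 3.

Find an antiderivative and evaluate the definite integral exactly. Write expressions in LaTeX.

Antiderivative: F(z) = - 3 \log{\left(\frac{z^{2}}{2} + \frac{4}{3} \right)} + 2 \log{\left(2 z^{2} + \frac{1}{3} \right)}; value = - 3 \log{\left(\frac{35}{6} \right)} - 2 \log{\left(\frac{25}{3} \right)} + 3 \log{\left(\frac{10}{3} \right)} + 2 \log{\left(\frac{55}{3} \right)}

Integrate term by term and add the pieces.
F(z) = - 3 \log{\left(\frac{z^{2}}{2} + \frac{4}{3} \right)} + 2 \log{\left(2 z^{2} + \frac{1}{3} \right)} is an antiderivative of f.
Check: d/dz[- 3 \log{\left(\frac{z^{2}}{2} + \frac{4}{3} \right)} + 2 \log{\left(2 z^{2} + \frac{1}{3} \right)}] = \frac{- 36 z^{3} + 174 z}{18 z^{4} + 51 z^{2} + 8}, which equals f(z).
F(3) = - 3 \log{\left(\frac{35}{6} \right)} + 2 \log{\left(\frac{55}{3} \right)}; F(-2) = - 3 \log{\left(\frac{10}{3} \right)} + 2 \log{\left(\frac{25}{3} \right)}.
Integral = F(3) - F(-2) = - 3 \log{\left(\frac{35}{6} \right)} - 2 \log{\left(\frac{25}{3} \right)} + 3 \log{\left(\frac{10}{3} \right)} + 2 \log{\left(\frac{55}{3} \right)}.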